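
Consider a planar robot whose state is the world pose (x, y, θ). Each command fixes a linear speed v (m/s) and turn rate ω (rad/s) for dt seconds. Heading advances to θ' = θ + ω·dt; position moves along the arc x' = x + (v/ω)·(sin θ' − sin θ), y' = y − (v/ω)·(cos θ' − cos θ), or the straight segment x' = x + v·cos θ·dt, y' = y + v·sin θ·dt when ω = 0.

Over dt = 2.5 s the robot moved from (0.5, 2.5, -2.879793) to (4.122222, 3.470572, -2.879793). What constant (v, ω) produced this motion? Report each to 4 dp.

v = -1.5000, ω = 0.0000

Δθ = -2.879793 − -2.879793 = 0.000000
ω = Δθ/dt = 0.000000/2.5 = 0.0000
ω = 0 → v = (Δx·cos θ + Δy·sin θ)/dt = -1.5000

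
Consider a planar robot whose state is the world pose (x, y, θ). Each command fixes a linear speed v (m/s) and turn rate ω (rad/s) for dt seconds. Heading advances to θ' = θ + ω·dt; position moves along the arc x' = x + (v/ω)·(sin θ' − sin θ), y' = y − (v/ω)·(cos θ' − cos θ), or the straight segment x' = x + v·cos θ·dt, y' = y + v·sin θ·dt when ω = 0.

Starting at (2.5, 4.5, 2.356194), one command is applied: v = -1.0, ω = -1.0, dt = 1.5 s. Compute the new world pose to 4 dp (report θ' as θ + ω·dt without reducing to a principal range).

θ' = 2.3562 + -1.0·1.5 = 0.8562
R = v/ω = -1.0/-1.0 = 1.0000
x' = 2.5 + 1.0000·(sin 0.8562 − sin 2.3562) = 2.5482
y' = 4.5 − 1.0000·(cos 0.8562 − cos 2.3562) = 3.1376

(2.5482, 3.1376, 0.8562)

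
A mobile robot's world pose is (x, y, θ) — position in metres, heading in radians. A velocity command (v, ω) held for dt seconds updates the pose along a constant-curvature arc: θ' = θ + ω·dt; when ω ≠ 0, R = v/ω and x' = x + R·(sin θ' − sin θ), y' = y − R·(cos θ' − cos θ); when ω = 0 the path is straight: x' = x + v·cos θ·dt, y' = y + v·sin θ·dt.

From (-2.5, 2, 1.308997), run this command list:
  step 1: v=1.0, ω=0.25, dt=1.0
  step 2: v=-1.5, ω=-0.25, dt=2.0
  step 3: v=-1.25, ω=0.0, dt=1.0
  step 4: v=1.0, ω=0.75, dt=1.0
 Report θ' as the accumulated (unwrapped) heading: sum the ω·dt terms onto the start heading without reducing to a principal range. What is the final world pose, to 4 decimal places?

step 1: θ'=1.5590 (R=4.0000) → pose (-2.3640, 2.9881, 1.5590)
step 2: θ'=1.0590 (R=6.0000) → pose (-3.1324, 0.1204, 1.0590)
step 3: θ'=1.0590 (straight) → pose (-3.7446, -0.9694, 1.0590)
step 4: θ'=1.8090 (R=1.3333) → pose (-3.6114, -0.0018, 1.8090)

(-3.6114, -0.0018, 1.8090)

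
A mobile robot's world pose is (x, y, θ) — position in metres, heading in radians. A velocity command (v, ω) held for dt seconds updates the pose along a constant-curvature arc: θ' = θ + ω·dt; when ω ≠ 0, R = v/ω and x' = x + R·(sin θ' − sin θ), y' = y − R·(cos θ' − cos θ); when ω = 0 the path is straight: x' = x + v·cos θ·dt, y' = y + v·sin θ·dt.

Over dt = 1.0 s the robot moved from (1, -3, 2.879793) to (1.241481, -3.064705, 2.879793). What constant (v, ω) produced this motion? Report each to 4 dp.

Δθ = 2.879793 − 2.879793 = 0.000000
ω = Δθ/dt = 0.000000/1.0 = 0.0000
ω = 0 → v = (Δx·cos θ + Δy·sin θ)/dt = -0.2500

v = -0.2500, ω = 0.0000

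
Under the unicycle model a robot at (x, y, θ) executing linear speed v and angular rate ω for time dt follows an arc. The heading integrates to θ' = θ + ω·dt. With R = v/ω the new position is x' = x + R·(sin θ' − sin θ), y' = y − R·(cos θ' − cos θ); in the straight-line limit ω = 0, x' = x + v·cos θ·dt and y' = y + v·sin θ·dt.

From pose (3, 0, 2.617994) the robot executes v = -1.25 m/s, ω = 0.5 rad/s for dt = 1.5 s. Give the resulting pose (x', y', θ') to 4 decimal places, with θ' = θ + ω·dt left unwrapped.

(4.8112, -0.2711, 3.3680)

θ' = 2.6180 + 0.5·1.5 = 3.3680
R = v/ω = -1.25/0.5 = -2.5000
x' = 3 + -2.5000·(sin 3.3680 − sin 2.6180) = 4.8112
y' = 0 − -2.5000·(cos 3.3680 − cos 2.6180) = -0.2711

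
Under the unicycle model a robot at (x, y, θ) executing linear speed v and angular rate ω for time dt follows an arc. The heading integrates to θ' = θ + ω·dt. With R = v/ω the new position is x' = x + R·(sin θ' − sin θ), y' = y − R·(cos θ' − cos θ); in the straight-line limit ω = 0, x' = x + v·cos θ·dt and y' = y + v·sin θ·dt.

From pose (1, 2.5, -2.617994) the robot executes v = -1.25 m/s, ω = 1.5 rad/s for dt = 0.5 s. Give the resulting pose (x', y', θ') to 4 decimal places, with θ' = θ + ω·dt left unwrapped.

(1.3801, 2.9777, -1.8680)

θ' = -2.6180 + 1.5·0.5 = -1.8680
R = v/ω = -1.25/1.5 = -0.8333
x' = 1 + -0.8333·(sin -1.8680 − sin -2.6180) = 1.3801
y' = 2.5 − -0.8333·(cos -1.8680 − cos -2.6180) = 2.9777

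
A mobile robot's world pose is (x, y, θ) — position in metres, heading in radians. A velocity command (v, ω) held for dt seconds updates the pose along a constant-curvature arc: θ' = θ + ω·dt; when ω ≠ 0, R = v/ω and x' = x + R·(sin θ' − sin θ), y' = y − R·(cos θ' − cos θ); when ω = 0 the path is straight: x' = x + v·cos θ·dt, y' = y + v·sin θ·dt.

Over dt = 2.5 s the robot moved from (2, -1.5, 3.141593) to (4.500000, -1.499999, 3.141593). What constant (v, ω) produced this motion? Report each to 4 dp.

Δθ = 3.141593 − 3.141593 = 0.000000
ω = Δθ/dt = 0.000000/2.5 = 0.0000
ω = 0 → v = (Δx·cos θ + Δy·sin θ)/dt = -1.0000

v = -1.0000, ω = 0.0000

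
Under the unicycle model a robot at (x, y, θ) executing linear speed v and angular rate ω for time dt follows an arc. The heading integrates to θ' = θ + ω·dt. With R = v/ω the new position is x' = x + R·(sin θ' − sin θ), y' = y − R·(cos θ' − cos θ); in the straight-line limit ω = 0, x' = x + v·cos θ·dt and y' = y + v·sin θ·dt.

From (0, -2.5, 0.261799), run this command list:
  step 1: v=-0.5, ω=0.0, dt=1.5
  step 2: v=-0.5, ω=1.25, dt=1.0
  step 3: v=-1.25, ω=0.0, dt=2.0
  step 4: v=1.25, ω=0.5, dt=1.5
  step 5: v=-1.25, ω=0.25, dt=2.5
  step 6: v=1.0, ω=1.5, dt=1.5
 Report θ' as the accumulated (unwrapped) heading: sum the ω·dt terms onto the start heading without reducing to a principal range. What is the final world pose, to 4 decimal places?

(0.0805, -6.3836, 5.1368)

step 1: θ'=0.2618 (straight) → pose (-0.7244, -2.6941, 0.2618)
step 2: θ'=1.5118 (R=-0.4000) → pose (-1.0202, -3.0569, 1.5118)
step 3: θ'=1.5118 (straight) → pose (-1.1676, -5.5525, 1.5118)
step 4: θ'=2.2618 (R=2.5000) → pose (-1.7368, -3.8119, 2.2618)
step 5: θ'=2.8868 (R=-5.0000) → pose (0.8560, -5.4639, 2.8868)
step 6: θ'=5.1368 (R=0.6667) → pose (0.0805, -6.3836, 5.1368)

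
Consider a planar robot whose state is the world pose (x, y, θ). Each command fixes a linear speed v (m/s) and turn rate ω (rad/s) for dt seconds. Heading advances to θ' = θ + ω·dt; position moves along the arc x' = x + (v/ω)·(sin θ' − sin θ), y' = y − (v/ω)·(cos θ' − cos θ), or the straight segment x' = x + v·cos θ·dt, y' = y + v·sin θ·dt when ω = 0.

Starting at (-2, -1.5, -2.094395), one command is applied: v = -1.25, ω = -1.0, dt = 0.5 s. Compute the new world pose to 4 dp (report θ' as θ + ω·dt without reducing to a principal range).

(-1.5678, -1.0575, -2.5944)

θ' = -2.0944 + -1.0·0.5 = -2.5944
R = v/ω = -1.25/-1.0 = 1.2500
x' = -2 + 1.2500·(sin -2.5944 − sin -2.0944) = -1.5678
y' = -1.5 − 1.2500·(cos -2.5944 − cos -2.0944) = -1.0575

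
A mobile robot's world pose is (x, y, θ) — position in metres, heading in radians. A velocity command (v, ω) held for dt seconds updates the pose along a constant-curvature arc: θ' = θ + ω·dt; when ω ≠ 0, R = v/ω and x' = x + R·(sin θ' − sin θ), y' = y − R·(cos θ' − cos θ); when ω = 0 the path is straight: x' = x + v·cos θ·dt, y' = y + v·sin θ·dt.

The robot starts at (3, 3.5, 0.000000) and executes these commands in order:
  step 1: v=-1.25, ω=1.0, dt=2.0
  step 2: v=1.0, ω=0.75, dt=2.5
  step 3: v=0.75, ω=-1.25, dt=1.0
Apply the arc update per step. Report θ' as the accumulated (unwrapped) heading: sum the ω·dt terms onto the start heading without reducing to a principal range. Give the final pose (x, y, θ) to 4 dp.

step 1: θ'=2.0000 (R=-1.2500) → pose (1.8634, 1.7298, 2.0000)
step 2: θ'=3.8750 (R=1.3333) → pose (-0.2416, 2.1655, 3.8750)
step 3: θ'=2.6250 (R=-0.6000) → pose (-0.9396, 2.0895, 2.6250)

(-0.9396, 2.0895, 2.6250)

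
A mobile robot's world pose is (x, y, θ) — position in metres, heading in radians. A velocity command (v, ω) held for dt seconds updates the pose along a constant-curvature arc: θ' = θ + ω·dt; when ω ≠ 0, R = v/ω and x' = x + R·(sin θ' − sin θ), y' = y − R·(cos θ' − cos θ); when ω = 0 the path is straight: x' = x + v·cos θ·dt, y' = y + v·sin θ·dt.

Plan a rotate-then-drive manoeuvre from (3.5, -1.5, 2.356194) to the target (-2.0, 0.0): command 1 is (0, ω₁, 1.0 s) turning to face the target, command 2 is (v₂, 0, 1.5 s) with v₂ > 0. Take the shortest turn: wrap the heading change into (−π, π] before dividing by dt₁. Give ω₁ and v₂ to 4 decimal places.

ω₁ = 0.5191, v₂ = 3.8006

heading to target = atan2(0−-1.5, -2−3.5) = 2.8753
Δθ = wrap(2.8753 − 2.3562) = 0.5191; ω₁ = Δθ/dt₁ = 0.5191
distance = √((-2−3.5)² + (0−-1.5)²) = 5.7009; v₂ = distance/dt₂ = 3.8006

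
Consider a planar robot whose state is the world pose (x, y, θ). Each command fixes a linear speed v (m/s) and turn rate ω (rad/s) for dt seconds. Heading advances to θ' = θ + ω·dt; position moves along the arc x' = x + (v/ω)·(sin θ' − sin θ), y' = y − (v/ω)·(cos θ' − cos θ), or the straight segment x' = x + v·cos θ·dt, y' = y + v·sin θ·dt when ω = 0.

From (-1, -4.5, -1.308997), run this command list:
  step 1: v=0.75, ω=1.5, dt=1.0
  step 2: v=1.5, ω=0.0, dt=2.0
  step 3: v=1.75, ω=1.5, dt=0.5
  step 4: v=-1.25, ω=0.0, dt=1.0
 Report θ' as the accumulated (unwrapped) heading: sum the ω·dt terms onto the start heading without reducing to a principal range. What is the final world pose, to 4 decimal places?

step 1: θ'=0.1910 (R=0.5000) → pose (-0.4221, -4.8615, 0.1910)
step 2: θ'=0.1910 (straight) → pose (2.5233, -4.2920, 0.1910)
step 3: θ'=0.9410 (R=1.1667) → pose (3.2447, -3.8337, 0.9410)
step 4: θ'=0.9410 (straight) → pose (2.5085, -4.8438, 0.9410)

(2.5085, -4.8438, 0.9410)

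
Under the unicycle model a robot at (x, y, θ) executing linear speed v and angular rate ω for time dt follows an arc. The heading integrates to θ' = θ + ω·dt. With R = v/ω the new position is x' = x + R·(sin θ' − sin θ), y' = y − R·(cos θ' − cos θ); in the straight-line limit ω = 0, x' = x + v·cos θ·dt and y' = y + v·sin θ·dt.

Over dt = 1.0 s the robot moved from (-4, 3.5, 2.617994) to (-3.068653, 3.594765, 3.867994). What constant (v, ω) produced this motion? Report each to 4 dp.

v = -1.0000, ω = 1.2500

Δθ = 3.867994 − 2.617994 = 1.250000
ω = Δθ/dt = 1.250000/1.0 = 1.2500
R = Δx/(sin θ' − sin θ) = -0.8000
v = R·ω = -0.8000·1.2500 = -1.0000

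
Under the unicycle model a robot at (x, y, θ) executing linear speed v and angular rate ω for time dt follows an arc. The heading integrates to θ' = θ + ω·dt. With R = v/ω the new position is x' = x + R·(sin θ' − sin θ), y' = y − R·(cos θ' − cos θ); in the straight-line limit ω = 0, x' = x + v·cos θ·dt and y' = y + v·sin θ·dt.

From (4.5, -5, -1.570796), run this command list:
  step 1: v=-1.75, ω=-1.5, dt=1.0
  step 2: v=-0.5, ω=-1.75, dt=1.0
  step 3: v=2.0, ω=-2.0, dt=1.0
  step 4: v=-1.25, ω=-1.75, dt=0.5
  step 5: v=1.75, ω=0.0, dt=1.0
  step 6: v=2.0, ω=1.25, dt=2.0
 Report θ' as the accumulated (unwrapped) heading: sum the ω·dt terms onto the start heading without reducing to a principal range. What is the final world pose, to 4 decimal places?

(10.3274, -5.1202, -5.1958)

step 1: θ'=-3.0708 (R=1.1667) → pose (5.5841, -3.8363, -3.0708)
step 2: θ'=-4.8208 (R=0.2857) → pose (5.8884, -4.1522, -4.8208)
step 3: θ'=-6.8208 (R=-1.0000) → pose (7.3946, -3.4014, -6.8208)
step 4: θ'=-7.6958 (R=0.7143) → pose (7.0550, -2.9004, -7.6958)
step 5: θ'=-7.6958 (straight) → pose (7.3307, -4.6286, -7.6958)
step 6: θ'=-5.1958 (R=1.6000) → pose (10.3274, -5.1202, -5.1958)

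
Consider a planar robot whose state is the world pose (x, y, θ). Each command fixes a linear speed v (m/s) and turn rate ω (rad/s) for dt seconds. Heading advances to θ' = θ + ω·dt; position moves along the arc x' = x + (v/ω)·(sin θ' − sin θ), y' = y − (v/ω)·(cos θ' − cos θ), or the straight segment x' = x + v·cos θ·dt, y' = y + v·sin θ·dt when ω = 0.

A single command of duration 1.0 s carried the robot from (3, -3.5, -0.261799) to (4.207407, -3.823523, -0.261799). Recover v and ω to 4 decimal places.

v = 1.2500, ω = 0.0000

Δθ = -0.261799 − -0.261799 = 0.000000
ω = Δθ/dt = 0.000000/1.0 = 0.0000
ω = 0 → v = (Δx·cos θ + Δy·sin θ)/dt = 1.2500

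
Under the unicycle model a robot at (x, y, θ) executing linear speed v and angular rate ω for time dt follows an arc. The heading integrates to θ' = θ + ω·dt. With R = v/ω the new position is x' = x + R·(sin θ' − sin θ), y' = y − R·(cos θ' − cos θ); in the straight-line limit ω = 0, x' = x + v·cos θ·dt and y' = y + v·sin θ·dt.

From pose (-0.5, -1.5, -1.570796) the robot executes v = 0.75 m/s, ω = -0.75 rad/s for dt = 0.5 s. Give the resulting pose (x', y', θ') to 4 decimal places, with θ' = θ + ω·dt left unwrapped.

(-0.5695, -1.8663, -1.9458)

θ' = -1.5708 + -0.75·0.5 = -1.9458
R = v/ω = 0.75/-0.75 = -1.0000
x' = -0.5 + -1.0000·(sin -1.9458 − sin -1.5708) = -0.5695
y' = -1.5 − -1.0000·(cos -1.9458 − cos -1.5708) = -1.8663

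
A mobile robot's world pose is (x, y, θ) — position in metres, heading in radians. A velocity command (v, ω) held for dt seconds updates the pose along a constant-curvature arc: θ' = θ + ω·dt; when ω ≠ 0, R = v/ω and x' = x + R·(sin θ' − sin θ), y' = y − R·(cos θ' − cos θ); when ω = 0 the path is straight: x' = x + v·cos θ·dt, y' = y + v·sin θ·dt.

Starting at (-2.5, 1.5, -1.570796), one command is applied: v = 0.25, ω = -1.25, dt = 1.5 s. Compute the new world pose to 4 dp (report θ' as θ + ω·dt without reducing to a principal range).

(-2.7599, 1.3092, -3.4458)

θ' = -1.5708 + -1.25·1.5 = -3.4458
R = v/ω = 0.25/-1.25 = -0.2000
x' = -2.5 + -0.2000·(sin -3.4458 − sin -1.5708) = -2.7599
y' = 1.5 − -0.2000·(cos -3.4458 − cos -1.5708) = 1.3092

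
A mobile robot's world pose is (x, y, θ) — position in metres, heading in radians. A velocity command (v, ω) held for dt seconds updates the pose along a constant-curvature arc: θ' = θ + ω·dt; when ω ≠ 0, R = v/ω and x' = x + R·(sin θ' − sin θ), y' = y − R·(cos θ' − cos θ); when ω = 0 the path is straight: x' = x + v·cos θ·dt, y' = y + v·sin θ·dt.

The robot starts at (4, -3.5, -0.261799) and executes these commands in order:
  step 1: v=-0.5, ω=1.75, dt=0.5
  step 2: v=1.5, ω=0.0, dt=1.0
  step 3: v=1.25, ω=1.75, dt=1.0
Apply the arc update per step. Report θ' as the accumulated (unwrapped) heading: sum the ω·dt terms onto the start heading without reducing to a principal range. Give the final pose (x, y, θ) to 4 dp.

(5.0788, -1.5863, 2.3632)

step 1: θ'=0.6132 (R=-0.2857) → pose (3.7616, -3.5423, 0.6132)
step 2: θ'=0.6132 (straight) → pose (4.9883, -2.6791, 0.6132)
step 3: θ'=2.3632 (R=0.7143) → pose (5.0788, -1.5863, 2.3632)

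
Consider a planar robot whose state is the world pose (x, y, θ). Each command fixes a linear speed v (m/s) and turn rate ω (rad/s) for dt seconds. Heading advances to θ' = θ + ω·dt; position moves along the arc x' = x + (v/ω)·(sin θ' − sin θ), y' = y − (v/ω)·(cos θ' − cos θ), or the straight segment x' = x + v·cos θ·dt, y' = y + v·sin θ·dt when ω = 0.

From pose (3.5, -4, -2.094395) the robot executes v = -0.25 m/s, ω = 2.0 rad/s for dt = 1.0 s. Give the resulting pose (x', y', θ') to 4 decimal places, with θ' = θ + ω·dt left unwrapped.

(3.4035, -3.8131, -0.0944)

θ' = -2.0944 + 2.0·1.0 = -0.0944
R = v/ω = -0.25/2.0 = -0.1250
x' = 3.5 + -0.1250·(sin -0.0944 − sin -2.0944) = 3.4035
y' = -4 − -0.1250·(cos -0.0944 − cos -2.0944) = -3.8131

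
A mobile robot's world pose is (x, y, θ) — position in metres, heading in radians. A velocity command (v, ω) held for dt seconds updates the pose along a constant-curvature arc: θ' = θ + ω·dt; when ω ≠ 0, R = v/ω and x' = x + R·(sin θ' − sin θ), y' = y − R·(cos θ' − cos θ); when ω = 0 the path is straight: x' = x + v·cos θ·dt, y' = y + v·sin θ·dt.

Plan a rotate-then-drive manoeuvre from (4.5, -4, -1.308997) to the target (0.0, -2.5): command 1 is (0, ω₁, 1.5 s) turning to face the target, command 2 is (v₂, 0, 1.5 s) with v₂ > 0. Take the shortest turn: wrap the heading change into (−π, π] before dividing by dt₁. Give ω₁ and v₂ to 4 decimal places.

heading to target = atan2(-2.5−-4, 0−4.5) = 2.8198
Δθ = wrap(2.8198 − -1.3090) = -2.1543; ω₁ = Δθ/dt₁ = -1.4362
distance = √((0−4.5)² + (-2.5−-4)²) = 4.7434; v₂ = distance/dt₂ = 3.1623

ω₁ = -1.4362, v₂ = 3.1623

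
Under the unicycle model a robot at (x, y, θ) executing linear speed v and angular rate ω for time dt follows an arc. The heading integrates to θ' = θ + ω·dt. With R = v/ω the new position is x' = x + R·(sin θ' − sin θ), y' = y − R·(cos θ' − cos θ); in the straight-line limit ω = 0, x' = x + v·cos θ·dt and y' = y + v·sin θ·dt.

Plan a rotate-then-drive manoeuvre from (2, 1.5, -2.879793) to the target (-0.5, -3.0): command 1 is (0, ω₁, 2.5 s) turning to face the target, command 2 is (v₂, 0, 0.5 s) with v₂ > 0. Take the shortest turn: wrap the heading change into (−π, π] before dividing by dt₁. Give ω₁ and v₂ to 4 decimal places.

ω₁ = 0.3208, v₂ = 10.2956

heading to target = atan2(-3−1.5, -0.5−2) = -2.0779
Δθ = wrap(-2.0779 − -2.8798) = 0.8019; ω₁ = Δθ/dt₁ = 0.3208
distance = √((-0.5−2)² + (-3−1.5)²) = 5.1478; v₂ = distance/dt₂ = 10.2956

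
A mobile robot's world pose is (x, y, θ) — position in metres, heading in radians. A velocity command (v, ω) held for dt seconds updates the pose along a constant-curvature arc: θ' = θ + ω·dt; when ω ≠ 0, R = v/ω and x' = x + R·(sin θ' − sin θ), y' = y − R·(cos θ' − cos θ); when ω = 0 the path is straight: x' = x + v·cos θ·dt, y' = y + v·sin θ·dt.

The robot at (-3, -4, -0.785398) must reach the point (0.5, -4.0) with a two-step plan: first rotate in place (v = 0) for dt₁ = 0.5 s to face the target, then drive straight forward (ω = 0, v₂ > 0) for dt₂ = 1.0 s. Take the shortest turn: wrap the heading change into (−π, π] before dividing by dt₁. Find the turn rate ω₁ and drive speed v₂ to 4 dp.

ω₁ = 1.5708, v₂ = 3.5000

heading to target = atan2(-4−-4, 0.5−-3) = 0.0000
Δθ = wrap(0.0000 − -0.7854) = 0.7854; ω₁ = Δθ/dt₁ = 1.5708
distance = √((0.5−-3)² + (-4−-4)²) = 3.5000; v₂ = distance/dt₂ = 3.5000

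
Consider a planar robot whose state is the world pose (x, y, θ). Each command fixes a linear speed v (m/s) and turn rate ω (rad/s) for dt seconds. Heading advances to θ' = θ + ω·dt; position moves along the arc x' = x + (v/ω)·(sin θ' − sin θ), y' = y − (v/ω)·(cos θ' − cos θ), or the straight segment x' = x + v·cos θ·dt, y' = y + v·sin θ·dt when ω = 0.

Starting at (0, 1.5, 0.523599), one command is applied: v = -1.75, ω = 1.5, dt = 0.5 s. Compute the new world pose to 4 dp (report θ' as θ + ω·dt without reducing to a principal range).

(-0.5322, 0.8313, 1.2736)

θ' = 0.5236 + 1.5·0.5 = 1.2736
R = v/ω = -1.75/1.5 = -1.1667
x' = 0 + -1.1667·(sin 1.2736 − sin 0.5236) = -0.5322
y' = 1.5 − -1.1667·(cos 1.2736 − cos 0.5236) = 0.8313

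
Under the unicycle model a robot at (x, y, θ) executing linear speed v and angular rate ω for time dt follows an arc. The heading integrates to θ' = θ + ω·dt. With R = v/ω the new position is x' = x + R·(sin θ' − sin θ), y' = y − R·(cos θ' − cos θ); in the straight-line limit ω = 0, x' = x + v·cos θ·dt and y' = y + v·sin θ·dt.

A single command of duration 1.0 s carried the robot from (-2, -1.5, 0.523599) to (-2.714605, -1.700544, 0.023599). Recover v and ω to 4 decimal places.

Δθ = 0.023599 − 0.523599 = -0.500000
ω = Δθ/dt = -0.500000/1.0 = -0.5000
R = Δx/(sin θ' − sin θ) = 1.5000
v = R·ω = 1.5000·-0.5000 = -0.7500

v = -0.7500, ω = -0.5000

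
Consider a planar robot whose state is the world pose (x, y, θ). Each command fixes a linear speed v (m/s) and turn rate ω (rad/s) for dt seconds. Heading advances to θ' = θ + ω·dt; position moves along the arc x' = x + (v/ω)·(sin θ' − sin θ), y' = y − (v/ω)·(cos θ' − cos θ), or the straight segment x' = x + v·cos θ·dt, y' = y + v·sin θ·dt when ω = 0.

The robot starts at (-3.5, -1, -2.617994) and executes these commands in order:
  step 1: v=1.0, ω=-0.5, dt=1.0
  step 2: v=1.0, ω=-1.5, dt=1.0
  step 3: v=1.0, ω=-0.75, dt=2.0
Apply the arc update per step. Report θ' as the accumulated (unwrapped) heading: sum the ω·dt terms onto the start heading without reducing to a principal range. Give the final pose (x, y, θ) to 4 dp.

step 1: θ'=-3.1180 (R=-2.0000) → pose (-4.4528, -1.2674, -3.1180)
step 2: θ'=-4.6180 (R=-0.6667) → pose (-5.1322, -0.6637, -4.6180)
step 3: θ'=-6.1180 (R=-1.3333) → pose (-4.0241, 0.7771, -6.1180)

(-4.0241, 0.7771, -6.1180)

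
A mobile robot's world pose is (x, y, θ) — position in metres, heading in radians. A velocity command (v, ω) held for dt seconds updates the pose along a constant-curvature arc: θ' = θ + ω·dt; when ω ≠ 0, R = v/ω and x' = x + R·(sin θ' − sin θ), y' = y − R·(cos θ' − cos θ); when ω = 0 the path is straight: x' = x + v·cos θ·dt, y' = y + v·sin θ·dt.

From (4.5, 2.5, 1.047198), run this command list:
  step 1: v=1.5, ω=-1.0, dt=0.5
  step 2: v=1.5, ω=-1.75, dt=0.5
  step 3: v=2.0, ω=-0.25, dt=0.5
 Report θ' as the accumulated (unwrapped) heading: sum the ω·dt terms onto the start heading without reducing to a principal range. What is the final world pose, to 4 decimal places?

step 1: θ'=0.5472 (R=-1.5000) → pose (5.0186, 3.0310, 0.5472)
step 2: θ'=-0.3278 (R=-0.8571) → pose (5.7405, 3.1105, -0.3278)
step 3: θ'=-0.4528 (R=-8.0000) → pose (6.6647, 2.7303, -0.4528)

(6.6647, 2.7303, -0.4528)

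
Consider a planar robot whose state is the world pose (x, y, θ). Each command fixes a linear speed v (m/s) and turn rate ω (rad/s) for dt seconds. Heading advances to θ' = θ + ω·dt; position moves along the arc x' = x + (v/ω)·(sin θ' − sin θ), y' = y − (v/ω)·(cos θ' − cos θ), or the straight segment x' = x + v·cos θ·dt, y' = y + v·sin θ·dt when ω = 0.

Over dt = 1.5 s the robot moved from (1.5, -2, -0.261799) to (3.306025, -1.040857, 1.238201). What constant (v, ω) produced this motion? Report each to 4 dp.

Δθ = 1.238201 − -0.261799 = 1.500000
ω = Δθ/dt = 1.500000/1.5 = 1.0000
R = Δx/(sin θ' − sin θ) = 1.5000
v = R·ω = 1.5000·1.0000 = 1.5000

v = 1.5000, ω = 1.0000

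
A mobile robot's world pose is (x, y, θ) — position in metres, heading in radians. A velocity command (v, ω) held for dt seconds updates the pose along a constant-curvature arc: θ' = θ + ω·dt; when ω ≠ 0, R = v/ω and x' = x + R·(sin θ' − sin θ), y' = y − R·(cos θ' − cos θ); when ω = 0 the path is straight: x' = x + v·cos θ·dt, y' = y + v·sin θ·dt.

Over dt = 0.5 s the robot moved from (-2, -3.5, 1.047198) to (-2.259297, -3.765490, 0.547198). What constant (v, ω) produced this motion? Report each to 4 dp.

Δθ = 0.547198 − 1.047198 = -0.500000
ω = Δθ/dt = -0.500000/0.5 = -1.0000
R = −Δy/(cos θ' − cos θ) = 0.7500
v = R·ω = 0.7500·-1.0000 = -0.7500

v = -0.7500, ω = -1.0000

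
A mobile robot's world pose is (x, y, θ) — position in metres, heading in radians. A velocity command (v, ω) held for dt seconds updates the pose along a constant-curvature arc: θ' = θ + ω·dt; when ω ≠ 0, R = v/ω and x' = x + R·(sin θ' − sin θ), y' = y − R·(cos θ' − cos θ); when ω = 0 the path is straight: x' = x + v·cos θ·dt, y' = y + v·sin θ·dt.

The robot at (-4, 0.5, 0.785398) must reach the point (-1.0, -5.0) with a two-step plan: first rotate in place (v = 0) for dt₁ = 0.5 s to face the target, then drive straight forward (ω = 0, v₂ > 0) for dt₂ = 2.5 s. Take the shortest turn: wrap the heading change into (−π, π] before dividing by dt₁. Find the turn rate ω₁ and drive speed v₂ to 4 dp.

ω₁ = -3.7137, v₂ = 2.5060

heading to target = atan2(-5−0.5, -1−-4) = -1.0714
Δθ = wrap(-1.0714 − 0.7854) = -1.8568; ω₁ = Δθ/dt₁ = -3.7137
distance = √((-1−-4)² + (-5−0.5)²) = 6.2650; v₂ = distance/dt₂ = 2.5060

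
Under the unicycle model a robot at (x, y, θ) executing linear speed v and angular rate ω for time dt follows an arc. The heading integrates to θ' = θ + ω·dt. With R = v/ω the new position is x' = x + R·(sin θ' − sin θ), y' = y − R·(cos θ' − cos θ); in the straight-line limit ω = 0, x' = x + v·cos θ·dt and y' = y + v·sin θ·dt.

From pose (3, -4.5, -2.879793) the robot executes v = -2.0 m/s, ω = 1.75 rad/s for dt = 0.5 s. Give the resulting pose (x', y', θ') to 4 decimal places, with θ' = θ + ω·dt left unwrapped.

θ' = -2.8798 + 1.75·0.5 = -2.0048
R = v/ω = -2.0/1.75 = -1.1429
x' = 3 + -1.1429·(sin -2.0048 − sin -2.8798) = 3.7411
y' = -4.5 − -1.1429·(cos -2.0048 − cos -2.8798) = -3.8767

(3.7411, -3.8767, -2.0048)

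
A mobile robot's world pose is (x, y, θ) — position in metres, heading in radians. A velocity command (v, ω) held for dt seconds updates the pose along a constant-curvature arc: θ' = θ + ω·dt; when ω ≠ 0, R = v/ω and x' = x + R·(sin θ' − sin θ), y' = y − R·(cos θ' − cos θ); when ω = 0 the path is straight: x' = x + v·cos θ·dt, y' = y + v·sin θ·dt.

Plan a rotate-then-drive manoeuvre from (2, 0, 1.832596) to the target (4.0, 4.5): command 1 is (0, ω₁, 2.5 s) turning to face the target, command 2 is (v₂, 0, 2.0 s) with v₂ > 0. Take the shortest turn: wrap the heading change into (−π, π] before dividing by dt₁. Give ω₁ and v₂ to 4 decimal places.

ω₁ = -0.2720, v₂ = 2.4622

heading to target = atan2(4.5−0, 4−2) = 1.1526
Δθ = wrap(1.1526 − 1.8326) = -0.6800; ω₁ = Δθ/dt₁ = -0.2720
distance = √((4−2)² + (4.5−0)²) = 4.9244; v₂ = distance/dt₂ = 2.4622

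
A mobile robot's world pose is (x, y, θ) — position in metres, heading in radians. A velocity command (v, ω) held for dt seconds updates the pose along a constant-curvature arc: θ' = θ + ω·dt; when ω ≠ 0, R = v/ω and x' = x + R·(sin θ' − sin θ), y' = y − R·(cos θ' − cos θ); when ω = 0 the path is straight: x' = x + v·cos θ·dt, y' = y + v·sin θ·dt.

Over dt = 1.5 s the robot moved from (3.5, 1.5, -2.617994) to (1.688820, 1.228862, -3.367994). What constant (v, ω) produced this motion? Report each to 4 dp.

Δθ = -3.367994 − -2.617994 = -0.750000
ω = Δθ/dt = -0.750000/1.5 = -0.5000
R = Δx/(sin θ' − sin θ) = -2.5000
v = R·ω = -2.5000·-0.5000 = 1.2500

v = 1.2500, ω = -0.5000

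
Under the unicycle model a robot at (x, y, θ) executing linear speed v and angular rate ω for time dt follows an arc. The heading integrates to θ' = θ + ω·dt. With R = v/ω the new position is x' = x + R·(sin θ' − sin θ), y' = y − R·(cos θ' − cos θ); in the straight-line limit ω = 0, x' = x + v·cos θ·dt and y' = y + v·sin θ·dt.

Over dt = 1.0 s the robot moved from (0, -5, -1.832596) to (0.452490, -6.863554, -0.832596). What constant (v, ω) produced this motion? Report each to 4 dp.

v = 2.0000, ω = 1.0000

Δθ = -0.832596 − -1.832596 = 1.000000
ω = Δθ/dt = 1.000000/1.0 = 1.0000
R = −Δy/(cos θ' − cos θ) = 2.0000
v = R·ω = 2.0000·1.0000 = 2.0000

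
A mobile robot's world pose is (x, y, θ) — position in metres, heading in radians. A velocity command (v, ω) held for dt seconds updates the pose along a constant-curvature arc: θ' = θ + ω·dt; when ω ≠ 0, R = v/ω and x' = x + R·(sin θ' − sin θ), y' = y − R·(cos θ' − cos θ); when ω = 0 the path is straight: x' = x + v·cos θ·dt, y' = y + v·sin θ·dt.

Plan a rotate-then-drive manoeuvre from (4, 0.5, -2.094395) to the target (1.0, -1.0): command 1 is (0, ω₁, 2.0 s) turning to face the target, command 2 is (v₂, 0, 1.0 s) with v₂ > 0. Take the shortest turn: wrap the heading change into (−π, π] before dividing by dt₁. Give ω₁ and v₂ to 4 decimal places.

ω₁ = -0.2918, v₂ = 3.3541

heading to target = atan2(-1−0.5, 1−4) = -2.6779
Δθ = wrap(-2.6779 − -2.0944) = -0.5836; ω₁ = Δθ/dt₁ = -0.2918
distance = √((1−4)² + (-1−0.5)²) = 3.3541; v₂ = distance/dt₂ = 3.3541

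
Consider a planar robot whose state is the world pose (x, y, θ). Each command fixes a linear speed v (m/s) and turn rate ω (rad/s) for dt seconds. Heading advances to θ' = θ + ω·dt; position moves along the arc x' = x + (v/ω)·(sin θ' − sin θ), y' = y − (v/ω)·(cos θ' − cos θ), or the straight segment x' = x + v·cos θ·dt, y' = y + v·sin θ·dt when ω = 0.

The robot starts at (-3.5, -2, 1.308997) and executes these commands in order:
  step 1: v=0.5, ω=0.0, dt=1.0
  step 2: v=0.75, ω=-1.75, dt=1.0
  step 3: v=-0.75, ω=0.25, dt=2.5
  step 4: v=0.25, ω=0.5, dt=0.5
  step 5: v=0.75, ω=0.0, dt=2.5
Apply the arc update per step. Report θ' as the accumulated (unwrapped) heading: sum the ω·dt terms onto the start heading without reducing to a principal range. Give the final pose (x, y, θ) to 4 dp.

(-2.7832, -0.1777, 0.4340)

step 1: θ'=1.3090 (straight) → pose (-3.3706, -1.5170, 1.3090)
step 2: θ'=-0.4410 (R=-0.4286) → pose (-2.7737, -1.2404, -0.4410)
step 3: θ'=0.1840 (R=-3.0000) → pose (-4.6031, -1.0040, 0.1840)
step 4: θ'=0.4340 (R=0.5000) → pose (-4.4843, -0.9661, 0.4340)
step 5: θ'=0.4340 (straight) → pose (-2.7832, -0.1777, 0.4340)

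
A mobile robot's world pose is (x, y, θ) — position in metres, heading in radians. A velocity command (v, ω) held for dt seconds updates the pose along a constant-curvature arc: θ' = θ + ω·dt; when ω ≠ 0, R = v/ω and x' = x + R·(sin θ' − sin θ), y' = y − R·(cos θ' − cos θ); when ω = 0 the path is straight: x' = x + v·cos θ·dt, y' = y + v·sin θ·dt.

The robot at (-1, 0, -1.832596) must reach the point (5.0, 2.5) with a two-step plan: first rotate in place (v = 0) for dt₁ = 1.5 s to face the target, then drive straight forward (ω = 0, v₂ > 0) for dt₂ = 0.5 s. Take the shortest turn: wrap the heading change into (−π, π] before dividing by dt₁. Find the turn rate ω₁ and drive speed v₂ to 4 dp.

heading to target = atan2(2.5−0, 5−-1) = 0.3948
Δθ = wrap(0.3948 − -1.8326) = 2.2274; ω₁ = Δθ/dt₁ = 1.4849
distance = √((5−-1)² + (2.5−0)²) = 6.5000; v₂ = distance/dt₂ = 13.0000

ω₁ = 1.4849, v₂ = 13.0000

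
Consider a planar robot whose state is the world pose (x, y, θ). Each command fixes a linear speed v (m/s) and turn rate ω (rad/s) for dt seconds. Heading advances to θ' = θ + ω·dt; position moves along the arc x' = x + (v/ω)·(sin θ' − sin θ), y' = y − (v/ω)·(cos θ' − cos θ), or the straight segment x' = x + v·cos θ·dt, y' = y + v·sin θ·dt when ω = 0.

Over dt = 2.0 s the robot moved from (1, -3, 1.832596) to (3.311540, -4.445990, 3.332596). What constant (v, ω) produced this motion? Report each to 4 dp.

Δθ = 3.332596 − 1.832596 = 1.500000
ω = Δθ/dt = 1.500000/2.0 = 0.7500
R = Δx/(sin θ' − sin θ) = -2.0000
v = R·ω = -2.0000·0.7500 = -1.5000

v = -1.5000, ω = 0.7500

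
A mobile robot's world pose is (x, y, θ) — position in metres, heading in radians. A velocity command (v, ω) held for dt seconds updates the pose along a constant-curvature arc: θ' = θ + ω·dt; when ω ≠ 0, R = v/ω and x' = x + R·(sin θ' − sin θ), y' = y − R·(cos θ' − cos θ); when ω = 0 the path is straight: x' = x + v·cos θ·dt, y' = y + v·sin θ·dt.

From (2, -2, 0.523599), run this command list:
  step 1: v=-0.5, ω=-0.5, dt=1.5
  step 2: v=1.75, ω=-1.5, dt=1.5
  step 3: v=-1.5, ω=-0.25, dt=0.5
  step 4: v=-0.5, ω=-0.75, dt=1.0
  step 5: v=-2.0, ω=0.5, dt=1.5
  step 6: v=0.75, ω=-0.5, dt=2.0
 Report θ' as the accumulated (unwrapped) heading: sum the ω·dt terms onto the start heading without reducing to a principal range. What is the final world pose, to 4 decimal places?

step 1: θ'=-0.2264 (R=1.0000) → pose (1.2755, -2.1085, -0.2264)
step 2: θ'=-2.4764 (R=-1.1667) → pose (1.7337, -4.1633, -2.4764)
step 3: θ'=-2.6014 (R=6.0000) → pose (2.3512, -3.7384, -2.6014)
step 4: θ'=-3.3514 (R=0.6667) → pose (2.8329, -3.6581, -3.3514)
step 5: θ'=-2.6014 (R=-4.0000) → pose (5.7232, -3.1763, -2.6014)
step 6: θ'=-3.6014 (R=-1.5000) → pose (4.2861, -3.2341, -3.6014)

(4.2861, -3.2341, -3.6014)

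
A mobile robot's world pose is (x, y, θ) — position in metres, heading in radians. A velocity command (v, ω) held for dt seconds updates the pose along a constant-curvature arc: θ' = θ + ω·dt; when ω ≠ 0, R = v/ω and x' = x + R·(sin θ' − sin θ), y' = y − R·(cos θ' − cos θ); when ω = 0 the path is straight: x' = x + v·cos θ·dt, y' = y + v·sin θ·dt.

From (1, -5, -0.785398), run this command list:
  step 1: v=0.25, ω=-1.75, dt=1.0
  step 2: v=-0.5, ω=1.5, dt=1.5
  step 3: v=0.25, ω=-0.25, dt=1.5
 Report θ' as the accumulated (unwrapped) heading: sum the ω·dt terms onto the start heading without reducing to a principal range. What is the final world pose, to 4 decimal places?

(1.2162, -4.7944, -0.6604)

step 1: θ'=-2.5354 (R=-0.1429) → pose (0.9804, -5.2184, -2.5354)
step 2: θ'=-0.2854 (R=-0.3333) → pose (0.8843, -4.6246, -0.2854)
step 3: θ'=-0.6604 (R=-1.0000) → pose (1.2162, -4.7944, -0.6604)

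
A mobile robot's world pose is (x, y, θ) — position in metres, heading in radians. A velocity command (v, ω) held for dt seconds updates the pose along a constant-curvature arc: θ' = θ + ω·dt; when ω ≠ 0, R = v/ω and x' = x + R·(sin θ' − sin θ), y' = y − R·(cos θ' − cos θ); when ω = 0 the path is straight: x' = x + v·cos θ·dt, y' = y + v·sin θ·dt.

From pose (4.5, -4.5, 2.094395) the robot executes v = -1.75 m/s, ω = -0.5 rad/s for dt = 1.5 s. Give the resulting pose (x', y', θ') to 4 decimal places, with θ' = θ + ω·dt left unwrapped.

(4.8796, -7.0357, 1.3444)

θ' = 2.0944 + -0.5·1.5 = 1.3444
R = v/ω = -1.75/-0.5 = 3.5000
x' = 4.5 + 3.5000·(sin 1.3444 − sin 2.0944) = 4.8796
y' = -4.5 − 3.5000·(cos 1.3444 − cos 2.0944) = -7.0357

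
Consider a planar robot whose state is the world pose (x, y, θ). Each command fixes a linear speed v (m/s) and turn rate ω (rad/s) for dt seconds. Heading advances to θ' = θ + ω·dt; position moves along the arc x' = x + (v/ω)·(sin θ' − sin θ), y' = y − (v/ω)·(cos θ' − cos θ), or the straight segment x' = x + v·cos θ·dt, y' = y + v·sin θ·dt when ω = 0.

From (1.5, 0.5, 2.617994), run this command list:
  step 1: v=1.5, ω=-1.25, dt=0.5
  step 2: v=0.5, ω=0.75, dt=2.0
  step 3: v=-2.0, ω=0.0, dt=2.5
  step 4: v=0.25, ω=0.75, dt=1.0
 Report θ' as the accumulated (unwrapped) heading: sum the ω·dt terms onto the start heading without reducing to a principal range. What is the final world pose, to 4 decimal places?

(4.6797, 2.9591, 4.2430)

step 1: θ'=1.9930 (R=-1.2000) → pose (1.0054, 1.0475, 1.9930)
step 2: θ'=3.4930 (R=0.6667) → pose (0.1678, 1.4003, 3.4930)
step 3: θ'=3.4930 (straight) → pose (4.8622, 3.1213, 3.4930)
step 4: θ'=4.2430 (R=0.3333) → pose (4.6797, 2.9591, 4.2430)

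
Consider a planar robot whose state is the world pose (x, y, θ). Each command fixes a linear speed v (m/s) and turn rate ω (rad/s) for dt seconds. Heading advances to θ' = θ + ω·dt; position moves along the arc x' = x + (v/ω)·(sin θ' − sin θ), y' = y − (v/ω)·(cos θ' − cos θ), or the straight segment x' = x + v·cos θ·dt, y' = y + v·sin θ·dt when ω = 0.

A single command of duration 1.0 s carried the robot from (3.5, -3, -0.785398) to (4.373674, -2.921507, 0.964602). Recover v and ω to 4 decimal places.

Δθ = 0.964602 − -0.785398 = 1.750000
ω = Δθ/dt = 1.750000/1.0 = 1.7500
R = Δx/(sin θ' − sin θ) = 0.5714
v = R·ω = 0.5714·1.7500 = 1.0000

v = 1.0000, ω = 1.7500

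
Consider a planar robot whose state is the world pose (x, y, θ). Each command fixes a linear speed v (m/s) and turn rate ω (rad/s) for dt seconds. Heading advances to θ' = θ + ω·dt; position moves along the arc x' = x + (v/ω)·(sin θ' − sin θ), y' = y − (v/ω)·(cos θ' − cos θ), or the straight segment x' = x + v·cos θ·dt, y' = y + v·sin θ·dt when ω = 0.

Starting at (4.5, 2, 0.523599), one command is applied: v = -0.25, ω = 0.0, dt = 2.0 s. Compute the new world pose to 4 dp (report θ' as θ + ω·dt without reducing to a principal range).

θ' = 0.5236 + 0.0·2.0 = 0.5236
ω = 0 → straight: x' = 4.5 + -0.25·cos(0.5236)·2.0 = 4.0670
y' = 2 + -0.25·sin(0.5236)·2.0 = 1.7500

(4.0670, 1.7500, 0.5236)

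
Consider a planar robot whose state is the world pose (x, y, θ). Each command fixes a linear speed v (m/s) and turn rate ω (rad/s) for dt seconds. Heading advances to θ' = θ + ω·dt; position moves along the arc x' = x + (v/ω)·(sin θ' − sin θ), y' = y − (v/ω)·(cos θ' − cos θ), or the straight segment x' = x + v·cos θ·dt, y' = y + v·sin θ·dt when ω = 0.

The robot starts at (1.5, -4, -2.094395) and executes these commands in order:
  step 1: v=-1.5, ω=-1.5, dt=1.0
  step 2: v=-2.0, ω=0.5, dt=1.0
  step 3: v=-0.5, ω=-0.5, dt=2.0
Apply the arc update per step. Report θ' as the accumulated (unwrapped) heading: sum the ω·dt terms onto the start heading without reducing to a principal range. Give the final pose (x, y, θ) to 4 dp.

(5.6044, -4.4189, -4.0944)

step 1: θ'=-3.5944 (R=1.0000) → pose (2.8035, -3.6008, -3.5944)
step 2: θ'=-3.0944 (R=-4.0000) → pose (4.7422, -3.9994, -3.0944)
step 3: θ'=-4.0944 (R=1.0000) → pose (5.6044, -4.4189, -4.0944)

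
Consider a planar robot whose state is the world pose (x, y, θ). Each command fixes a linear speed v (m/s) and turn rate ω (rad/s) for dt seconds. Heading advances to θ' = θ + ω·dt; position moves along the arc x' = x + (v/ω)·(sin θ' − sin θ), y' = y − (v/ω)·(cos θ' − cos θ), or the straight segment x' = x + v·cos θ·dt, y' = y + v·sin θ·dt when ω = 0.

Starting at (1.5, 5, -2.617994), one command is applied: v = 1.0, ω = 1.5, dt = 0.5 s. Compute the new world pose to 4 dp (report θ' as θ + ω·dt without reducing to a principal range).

θ' = -2.6180 + 1.5·0.5 = -1.8680
R = v/ω = 1.0/1.5 = 0.6667
x' = 1.5 + 0.6667·(sin -1.8680 − sin -2.6180) = 1.1959
y' = 5 − 0.6667·(cos -1.8680 − cos -2.6180) = 4.6179

(1.1959, 4.6179, -1.8680)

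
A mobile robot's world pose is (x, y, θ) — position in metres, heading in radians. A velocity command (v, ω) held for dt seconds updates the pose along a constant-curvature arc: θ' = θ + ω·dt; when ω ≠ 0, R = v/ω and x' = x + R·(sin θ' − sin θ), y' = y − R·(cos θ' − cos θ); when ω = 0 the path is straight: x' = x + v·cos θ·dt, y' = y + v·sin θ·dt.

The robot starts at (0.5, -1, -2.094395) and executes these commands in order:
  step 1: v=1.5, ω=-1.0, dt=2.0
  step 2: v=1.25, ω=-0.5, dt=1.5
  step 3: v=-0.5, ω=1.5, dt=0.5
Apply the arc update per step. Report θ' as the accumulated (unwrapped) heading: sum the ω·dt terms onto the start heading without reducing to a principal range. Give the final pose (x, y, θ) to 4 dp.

step 1: θ'=-4.0944 (R=-1.5000) → pose (-2.0216, -1.1191, -4.0944)
step 2: θ'=-4.8444 (R=-2.5000) → pose (-2.4622, 0.6585, -4.8444)
step 3: θ'=-4.0944 (R=-0.3333) → pose (-2.4035, 0.4215, -4.0944)

(-2.4035, 0.4215, -4.0944)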